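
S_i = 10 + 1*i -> [10, 11, 12, 13, 14]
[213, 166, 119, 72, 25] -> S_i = 213 + -47*i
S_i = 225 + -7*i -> [225, 218, 211, 204, 197]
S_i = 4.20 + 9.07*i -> [4.2, 13.27, 22.34, 31.41, 40.48]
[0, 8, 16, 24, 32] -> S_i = 0 + 8*i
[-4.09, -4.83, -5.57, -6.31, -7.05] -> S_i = -4.09 + -0.74*i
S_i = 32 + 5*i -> [32, 37, 42, 47, 52]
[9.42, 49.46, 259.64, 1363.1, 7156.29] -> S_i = 9.42*5.25^i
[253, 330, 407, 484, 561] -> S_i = 253 + 77*i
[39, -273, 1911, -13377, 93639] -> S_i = 39*-7^i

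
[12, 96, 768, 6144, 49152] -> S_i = 12*8^i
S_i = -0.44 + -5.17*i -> [-0.44, -5.61, -10.78, -15.95, -21.12]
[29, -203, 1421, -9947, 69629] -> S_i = 29*-7^i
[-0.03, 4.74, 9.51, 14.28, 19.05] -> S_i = -0.03 + 4.77*i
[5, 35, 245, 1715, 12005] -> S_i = 5*7^i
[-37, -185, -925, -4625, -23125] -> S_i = -37*5^i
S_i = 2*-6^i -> [2, -12, 72, -432, 2592]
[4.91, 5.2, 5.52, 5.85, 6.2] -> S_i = 4.91*1.06^i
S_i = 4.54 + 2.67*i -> [4.54, 7.21, 9.88, 12.55, 15.22]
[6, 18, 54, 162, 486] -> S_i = 6*3^i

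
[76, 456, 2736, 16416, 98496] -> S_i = 76*6^i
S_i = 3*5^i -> [3, 15, 75, 375, 1875]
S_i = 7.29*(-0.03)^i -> [7.29, -0.22, 0.01, -0.0, 0.0]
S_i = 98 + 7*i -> [98, 105, 112, 119, 126]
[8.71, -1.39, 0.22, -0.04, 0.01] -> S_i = 8.71*(-0.16)^i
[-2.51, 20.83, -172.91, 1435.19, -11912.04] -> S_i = -2.51*(-8.30)^i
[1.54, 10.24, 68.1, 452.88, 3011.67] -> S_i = 1.54*6.65^i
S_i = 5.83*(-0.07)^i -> [5.83, -0.41, 0.03, -0.0, 0.0]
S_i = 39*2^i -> [39, 78, 156, 312, 624]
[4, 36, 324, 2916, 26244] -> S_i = 4*9^i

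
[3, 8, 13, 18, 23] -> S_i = 3 + 5*i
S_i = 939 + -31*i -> [939, 908, 877, 846, 815]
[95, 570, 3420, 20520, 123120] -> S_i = 95*6^i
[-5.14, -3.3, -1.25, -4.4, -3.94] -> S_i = Random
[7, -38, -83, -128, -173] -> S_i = 7 + -45*i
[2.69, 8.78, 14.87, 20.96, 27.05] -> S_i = 2.69 + 6.09*i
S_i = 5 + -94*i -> [5, -89, -183, -277, -371]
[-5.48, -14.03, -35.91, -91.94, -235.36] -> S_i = -5.48*2.56^i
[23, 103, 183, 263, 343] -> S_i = 23 + 80*i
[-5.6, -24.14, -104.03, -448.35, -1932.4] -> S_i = -5.60*4.31^i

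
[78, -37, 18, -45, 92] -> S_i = Random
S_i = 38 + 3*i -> [38, 41, 44, 47, 50]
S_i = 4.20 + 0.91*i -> [4.2, 5.11, 6.02, 6.93, 7.84]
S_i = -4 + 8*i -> [-4, 4, 12, 20, 28]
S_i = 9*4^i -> [9, 36, 144, 576, 2304]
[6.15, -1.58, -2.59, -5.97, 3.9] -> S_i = Random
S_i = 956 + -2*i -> [956, 954, 952, 950, 948]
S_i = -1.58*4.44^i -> [-1.58, -7.02, -31.15, -138.29, -614.03]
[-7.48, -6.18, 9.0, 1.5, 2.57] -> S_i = Random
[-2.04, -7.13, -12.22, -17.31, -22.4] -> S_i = -2.04 + -5.09*i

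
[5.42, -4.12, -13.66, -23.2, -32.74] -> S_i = 5.42 + -9.54*i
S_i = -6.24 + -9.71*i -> [-6.24, -15.95, -25.66, -35.37, -45.08]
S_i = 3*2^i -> [3, 6, 12, 24, 48]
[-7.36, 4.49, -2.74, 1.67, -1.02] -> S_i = -7.36*(-0.61)^i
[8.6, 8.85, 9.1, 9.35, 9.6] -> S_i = 8.60 + 0.25*i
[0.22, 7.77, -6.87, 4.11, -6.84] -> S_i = Random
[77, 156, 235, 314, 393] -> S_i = 77 + 79*i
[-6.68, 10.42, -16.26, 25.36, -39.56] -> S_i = -6.68*(-1.56)^i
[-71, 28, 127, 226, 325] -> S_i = -71 + 99*i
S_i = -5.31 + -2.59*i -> [-5.31, -7.9, -10.49, -13.08, -15.67]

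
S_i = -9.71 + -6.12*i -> [-9.71, -15.83, -21.95, -28.07, -34.19]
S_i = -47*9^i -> [-47, -423, -3807, -34263, -308367]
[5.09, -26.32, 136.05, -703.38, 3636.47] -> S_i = 5.09*(-5.17)^i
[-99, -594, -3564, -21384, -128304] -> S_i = -99*6^i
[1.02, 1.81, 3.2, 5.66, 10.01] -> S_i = 1.02*1.77^i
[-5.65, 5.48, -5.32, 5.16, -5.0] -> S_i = -5.65*(-0.97)^i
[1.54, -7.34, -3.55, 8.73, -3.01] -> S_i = Random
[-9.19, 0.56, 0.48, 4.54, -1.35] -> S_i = Random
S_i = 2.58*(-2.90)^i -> [2.58, -7.48, 21.7, -62.92, 182.48]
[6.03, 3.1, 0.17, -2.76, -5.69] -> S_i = 6.03 + -2.93*i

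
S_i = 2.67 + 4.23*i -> [2.67, 6.9, 11.13, 15.36, 19.59]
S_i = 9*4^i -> [9, 36, 144, 576, 2304]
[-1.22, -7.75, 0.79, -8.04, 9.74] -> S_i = Random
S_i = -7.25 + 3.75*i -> [-7.25, -3.5, 0.25, 4.0, 7.75]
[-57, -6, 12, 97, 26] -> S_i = Random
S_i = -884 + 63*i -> [-884, -821, -758, -695, -632]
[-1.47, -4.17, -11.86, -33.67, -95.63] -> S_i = -1.47*2.84^i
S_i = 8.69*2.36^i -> [8.69, 20.51, 48.4, 114.22, 269.57]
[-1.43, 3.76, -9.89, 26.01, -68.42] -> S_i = -1.43*(-2.63)^i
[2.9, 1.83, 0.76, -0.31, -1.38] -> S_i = 2.90 + -1.07*i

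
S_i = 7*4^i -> [7, 28, 112, 448, 1792]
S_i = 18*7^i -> [18, 126, 882, 6174, 43218]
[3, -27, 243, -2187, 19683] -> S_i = 3*-9^i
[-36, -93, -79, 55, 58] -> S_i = Random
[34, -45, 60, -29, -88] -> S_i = Random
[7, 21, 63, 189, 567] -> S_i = 7*3^i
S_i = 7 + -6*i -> [7, 1, -5, -11, -17]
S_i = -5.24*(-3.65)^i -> [-5.24, 19.13, -69.81, 254.81, -930.04]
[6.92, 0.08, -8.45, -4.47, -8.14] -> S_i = Random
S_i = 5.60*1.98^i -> [5.6, 11.09, 21.95, 43.47, 86.07]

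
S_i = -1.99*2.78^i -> [-1.99, -5.53, -15.38, -42.76, -118.86]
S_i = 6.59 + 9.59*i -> [6.59, 16.18, 25.77, 35.36, 44.95]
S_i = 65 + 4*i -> [65, 69, 73, 77, 81]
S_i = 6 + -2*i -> [6, 4, 2, 0, -2]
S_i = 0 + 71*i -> [0, 71, 142, 213, 284]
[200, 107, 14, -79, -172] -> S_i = 200 + -93*i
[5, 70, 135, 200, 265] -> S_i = 5 + 65*i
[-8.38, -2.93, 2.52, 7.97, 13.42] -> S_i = -8.38 + 5.45*i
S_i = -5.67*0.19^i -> [-5.67, -1.08, -0.2, -0.04, -0.01]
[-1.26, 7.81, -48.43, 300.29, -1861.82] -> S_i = -1.26*(-6.20)^i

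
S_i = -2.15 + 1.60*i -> [-2.15, -0.55, 1.05, 2.65, 4.25]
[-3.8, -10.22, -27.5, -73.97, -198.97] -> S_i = -3.80*2.69^i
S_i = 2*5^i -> [2, 10, 50, 250, 1250]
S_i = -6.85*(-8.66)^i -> [-6.85, 59.32, -513.72, 4448.81, -38526.73]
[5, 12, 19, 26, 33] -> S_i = 5 + 7*i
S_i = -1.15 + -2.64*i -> [-1.15, -3.79, -6.43, -9.07, -11.71]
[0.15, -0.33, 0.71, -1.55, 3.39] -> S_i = 0.15*(-2.18)^i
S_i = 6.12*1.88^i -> [6.12, 11.51, 21.63, 40.67, 76.45]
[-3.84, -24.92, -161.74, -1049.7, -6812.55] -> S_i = -3.84*6.49^i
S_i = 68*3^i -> [68, 204, 612, 1836, 5508]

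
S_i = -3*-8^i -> [-3, 24, -192, 1536, -12288]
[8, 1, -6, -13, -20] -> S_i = 8 + -7*i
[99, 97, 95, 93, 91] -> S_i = 99 + -2*i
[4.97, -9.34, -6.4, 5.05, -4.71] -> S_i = Random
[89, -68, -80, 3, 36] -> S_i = Random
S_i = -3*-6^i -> [-3, 18, -108, 648, -3888]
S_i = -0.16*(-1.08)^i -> [-0.16, 0.17, -0.19, 0.2, -0.22]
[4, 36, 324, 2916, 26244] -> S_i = 4*9^i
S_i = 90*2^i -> [90, 180, 360, 720, 1440]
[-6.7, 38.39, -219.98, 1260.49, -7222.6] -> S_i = -6.70*(-5.73)^i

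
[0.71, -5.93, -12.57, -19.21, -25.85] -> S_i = 0.71 + -6.64*i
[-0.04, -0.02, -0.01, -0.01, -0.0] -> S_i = -0.04*0.54^i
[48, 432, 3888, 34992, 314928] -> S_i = 48*9^i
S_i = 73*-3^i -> [73, -219, 657, -1971, 5913]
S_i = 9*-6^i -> [9, -54, 324, -1944, 11664]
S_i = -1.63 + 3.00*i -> [-1.63, 1.37, 4.37, 7.37, 10.37]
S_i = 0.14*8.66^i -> [0.14, 1.21, 10.5, 90.92, 787.41]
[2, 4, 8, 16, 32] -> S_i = 2*2^i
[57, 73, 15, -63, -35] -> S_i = Random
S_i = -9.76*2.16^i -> [-9.76, -21.08, -45.54, -98.36, -212.45]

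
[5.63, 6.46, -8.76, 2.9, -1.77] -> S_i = Random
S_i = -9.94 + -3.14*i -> [-9.94, -13.08, -16.22, -19.36, -22.5]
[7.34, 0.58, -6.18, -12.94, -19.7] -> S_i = 7.34 + -6.76*i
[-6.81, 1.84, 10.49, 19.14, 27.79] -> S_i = -6.81 + 8.65*i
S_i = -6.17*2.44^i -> [-6.17, -15.05, -36.73, -89.63, -218.7]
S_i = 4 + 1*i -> [4, 5, 6, 7, 8]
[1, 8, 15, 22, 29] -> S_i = 1 + 7*i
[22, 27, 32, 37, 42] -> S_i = 22 + 5*i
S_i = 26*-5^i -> [26, -130, 650, -3250, 16250]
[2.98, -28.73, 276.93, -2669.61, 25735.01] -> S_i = 2.98*(-9.64)^i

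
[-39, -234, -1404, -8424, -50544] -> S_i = -39*6^i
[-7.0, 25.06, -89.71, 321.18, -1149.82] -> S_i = -7.00*(-3.58)^i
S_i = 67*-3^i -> [67, -201, 603, -1809, 5427]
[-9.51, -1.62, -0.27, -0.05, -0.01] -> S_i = -9.51*0.17^i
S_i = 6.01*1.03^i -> [6.01, 6.19, 6.38, 6.57, 6.76]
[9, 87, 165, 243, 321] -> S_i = 9 + 78*i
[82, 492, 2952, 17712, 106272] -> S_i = 82*6^i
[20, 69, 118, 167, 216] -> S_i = 20 + 49*i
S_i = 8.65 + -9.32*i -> [8.65, -0.67, -9.99, -19.31, -28.63]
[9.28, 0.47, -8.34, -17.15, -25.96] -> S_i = 9.28 + -8.81*i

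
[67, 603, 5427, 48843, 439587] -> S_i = 67*9^i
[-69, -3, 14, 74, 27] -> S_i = Random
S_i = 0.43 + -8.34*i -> [0.43, -7.91, -16.25, -24.59, -32.93]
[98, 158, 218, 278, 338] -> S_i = 98 + 60*i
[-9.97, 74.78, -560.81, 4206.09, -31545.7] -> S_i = -9.97*(-7.50)^i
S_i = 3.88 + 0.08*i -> [3.88, 3.96, 4.04, 4.12, 4.2]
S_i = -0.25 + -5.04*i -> [-0.25, -5.29, -10.33, -15.37, -20.41]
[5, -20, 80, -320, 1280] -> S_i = 5*-4^i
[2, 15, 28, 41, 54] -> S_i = 2 + 13*i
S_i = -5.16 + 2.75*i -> [-5.16, -2.41, 0.34, 3.09, 5.84]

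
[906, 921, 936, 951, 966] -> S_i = 906 + 15*i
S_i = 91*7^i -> [91, 637, 4459, 31213, 218491]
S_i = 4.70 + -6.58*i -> [4.7, -1.88, -8.46, -15.04, -21.62]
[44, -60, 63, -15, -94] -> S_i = Random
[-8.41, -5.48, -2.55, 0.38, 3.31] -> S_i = -8.41 + 2.93*i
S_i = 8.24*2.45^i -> [8.24, 20.19, 49.46, 121.18, 296.89]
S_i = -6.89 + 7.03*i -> [-6.89, 0.14, 7.17, 14.2, 21.23]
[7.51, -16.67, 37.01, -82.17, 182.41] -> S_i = 7.51*(-2.22)^i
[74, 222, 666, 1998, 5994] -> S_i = 74*3^i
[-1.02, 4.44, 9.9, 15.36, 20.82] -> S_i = -1.02 + 5.46*i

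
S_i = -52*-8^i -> [-52, 416, -3328, 26624, -212992]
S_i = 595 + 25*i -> [595, 620, 645, 670, 695]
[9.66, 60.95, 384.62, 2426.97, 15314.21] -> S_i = 9.66*6.31^i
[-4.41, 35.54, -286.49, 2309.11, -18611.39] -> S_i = -4.41*(-8.06)^i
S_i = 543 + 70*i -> [543, 613, 683, 753, 823]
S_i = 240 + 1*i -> [240, 241, 242, 243, 244]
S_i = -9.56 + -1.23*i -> [-9.56, -10.79, -12.02, -13.25, -14.48]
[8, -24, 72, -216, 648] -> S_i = 8*-3^i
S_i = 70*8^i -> [70, 560, 4480, 35840, 286720]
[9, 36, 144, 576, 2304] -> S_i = 9*4^i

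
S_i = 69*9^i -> [69, 621, 5589, 50301, 452709]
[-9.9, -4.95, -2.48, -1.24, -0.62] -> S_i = -9.90*0.50^i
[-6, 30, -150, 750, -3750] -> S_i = -6*-5^i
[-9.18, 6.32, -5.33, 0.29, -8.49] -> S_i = Random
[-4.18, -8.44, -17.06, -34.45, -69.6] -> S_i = -4.18*2.02^i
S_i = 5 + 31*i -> [5, 36, 67, 98, 129]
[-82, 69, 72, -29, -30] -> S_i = Random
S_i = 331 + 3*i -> [331, 334, 337, 340, 343]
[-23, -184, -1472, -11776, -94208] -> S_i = -23*8^i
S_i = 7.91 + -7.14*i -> [7.91, 0.77, -6.37, -13.51, -20.65]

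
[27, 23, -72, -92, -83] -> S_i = Random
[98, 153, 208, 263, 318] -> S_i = 98 + 55*i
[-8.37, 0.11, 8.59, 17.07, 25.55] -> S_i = -8.37 + 8.48*i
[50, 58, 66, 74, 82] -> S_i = 50 + 8*i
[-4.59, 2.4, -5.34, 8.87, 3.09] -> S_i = Random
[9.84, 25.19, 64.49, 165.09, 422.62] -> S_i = 9.84*2.56^i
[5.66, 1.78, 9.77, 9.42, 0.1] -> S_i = Random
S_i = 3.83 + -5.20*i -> [3.83, -1.37, -6.57, -11.77, -16.97]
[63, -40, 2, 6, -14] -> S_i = Random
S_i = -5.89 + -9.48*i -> [-5.89, -15.37, -24.85, -34.33, -43.81]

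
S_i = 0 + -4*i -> [0, -4, -8, -12, -16]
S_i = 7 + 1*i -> [7, 8, 9, 10, 11]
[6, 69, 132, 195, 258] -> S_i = 6 + 63*i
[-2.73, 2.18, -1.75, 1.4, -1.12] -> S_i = -2.73*(-0.80)^i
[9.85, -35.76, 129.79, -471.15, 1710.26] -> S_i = 9.85*(-3.63)^i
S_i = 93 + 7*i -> [93, 100, 107, 114, 121]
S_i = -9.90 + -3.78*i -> [-9.9, -13.68, -17.46, -21.24, -25.02]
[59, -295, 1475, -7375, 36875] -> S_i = 59*-5^i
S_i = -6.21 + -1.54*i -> [-6.21, -7.75, -9.29, -10.83, -12.37]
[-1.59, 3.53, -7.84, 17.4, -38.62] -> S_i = -1.59*(-2.22)^i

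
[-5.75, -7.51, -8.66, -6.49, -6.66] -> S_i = Random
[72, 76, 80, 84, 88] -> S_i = 72 + 4*i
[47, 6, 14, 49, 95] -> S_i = Random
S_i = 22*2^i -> [22, 44, 88, 176, 352]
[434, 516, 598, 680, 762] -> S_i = 434 + 82*i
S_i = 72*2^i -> [72, 144, 288, 576, 1152]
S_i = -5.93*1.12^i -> [-5.93, -6.64, -7.44, -8.33, -9.33]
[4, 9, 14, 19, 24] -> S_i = 4 + 5*i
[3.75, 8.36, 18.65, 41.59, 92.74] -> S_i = 3.75*2.23^i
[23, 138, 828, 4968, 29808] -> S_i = 23*6^i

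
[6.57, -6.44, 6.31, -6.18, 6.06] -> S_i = 6.57*(-0.98)^i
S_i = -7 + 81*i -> [-7, 74, 155, 236, 317]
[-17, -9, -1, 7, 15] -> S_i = -17 + 8*i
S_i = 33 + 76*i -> [33, 109, 185, 261, 337]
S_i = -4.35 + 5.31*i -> [-4.35, 0.96, 6.27, 11.58, 16.89]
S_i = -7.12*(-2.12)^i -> [-7.12, 15.09, -32.0, 67.84, -143.82]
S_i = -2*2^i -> [-2, -4, -8, -16, -32]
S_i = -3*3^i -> [-3, -9, -27, -81, -243]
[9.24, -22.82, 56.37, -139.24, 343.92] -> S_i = 9.24*(-2.47)^i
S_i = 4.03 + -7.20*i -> [4.03, -3.17, -10.37, -17.57, -24.77]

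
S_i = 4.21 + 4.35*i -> [4.21, 8.56, 12.91, 17.26, 21.61]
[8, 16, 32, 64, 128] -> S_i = 8*2^i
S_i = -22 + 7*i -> [-22, -15, -8, -1, 6]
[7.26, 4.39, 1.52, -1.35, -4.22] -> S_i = 7.26 + -2.87*i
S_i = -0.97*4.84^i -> [-0.97, -4.69, -22.72, -109.98, -532.3]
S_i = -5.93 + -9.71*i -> [-5.93, -15.64, -25.35, -35.06, -44.77]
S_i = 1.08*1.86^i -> [1.08, 2.01, 3.74, 6.95, 12.93]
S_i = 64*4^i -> [64, 256, 1024, 4096, 16384]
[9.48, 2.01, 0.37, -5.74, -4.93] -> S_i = Random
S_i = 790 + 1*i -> [790, 791, 792, 793, 794]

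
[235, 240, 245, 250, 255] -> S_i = 235 + 5*i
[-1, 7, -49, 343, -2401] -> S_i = -1*-7^i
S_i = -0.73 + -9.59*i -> [-0.73, -10.32, -19.91, -29.5, -39.09]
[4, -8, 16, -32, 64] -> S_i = 4*-2^i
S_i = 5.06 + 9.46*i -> [5.06, 14.52, 23.98, 33.44, 42.9]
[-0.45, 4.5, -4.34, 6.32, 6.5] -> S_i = Random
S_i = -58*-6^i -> [-58, 348, -2088, 12528, -75168]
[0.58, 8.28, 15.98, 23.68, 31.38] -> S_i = 0.58 + 7.70*i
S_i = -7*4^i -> [-7, -28, -112, -448, -1792]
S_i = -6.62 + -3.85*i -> [-6.62, -10.47, -14.32, -18.17, -22.02]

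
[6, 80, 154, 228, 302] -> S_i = 6 + 74*i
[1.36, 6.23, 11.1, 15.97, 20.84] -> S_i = 1.36 + 4.87*i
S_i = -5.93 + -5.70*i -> [-5.93, -11.63, -17.33, -23.03, -28.73]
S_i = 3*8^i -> [3, 24, 192, 1536, 12288]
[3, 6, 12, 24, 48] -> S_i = 3*2^i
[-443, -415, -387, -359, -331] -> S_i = -443 + 28*i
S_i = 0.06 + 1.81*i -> [0.06, 1.87, 3.68, 5.49, 7.3]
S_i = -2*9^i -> [-2, -18, -162, -1458, -13122]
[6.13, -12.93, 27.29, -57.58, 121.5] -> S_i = 6.13*(-2.11)^i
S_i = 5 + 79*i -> [5, 84, 163, 242, 321]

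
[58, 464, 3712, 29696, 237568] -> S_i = 58*8^i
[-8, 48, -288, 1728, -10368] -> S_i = -8*-6^i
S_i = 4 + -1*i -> [4, 3, 2, 1, 0]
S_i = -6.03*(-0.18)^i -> [-6.03, 1.09, -0.2, 0.04, -0.01]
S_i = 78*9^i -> [78, 702, 6318, 56862, 511758]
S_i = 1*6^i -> [1, 6, 36, 216, 1296]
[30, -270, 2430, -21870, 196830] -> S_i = 30*-9^i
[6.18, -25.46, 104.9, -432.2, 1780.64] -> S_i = 6.18*(-4.12)^i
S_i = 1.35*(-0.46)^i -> [1.35, -0.62, 0.29, -0.13, 0.06]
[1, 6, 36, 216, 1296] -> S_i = 1*6^i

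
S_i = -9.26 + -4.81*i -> [-9.26, -14.07, -18.88, -23.69, -28.5]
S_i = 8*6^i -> [8, 48, 288, 1728, 10368]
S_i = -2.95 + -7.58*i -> [-2.95, -10.53, -18.11, -25.69, -33.27]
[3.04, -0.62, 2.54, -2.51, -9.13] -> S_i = Random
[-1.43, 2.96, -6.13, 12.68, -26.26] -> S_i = -1.43*(-2.07)^i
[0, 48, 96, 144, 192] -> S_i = 0 + 48*i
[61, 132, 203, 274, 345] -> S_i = 61 + 71*i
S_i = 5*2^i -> [5, 10, 20, 40, 80]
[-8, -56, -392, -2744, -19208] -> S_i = -8*7^i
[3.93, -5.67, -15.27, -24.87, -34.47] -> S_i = 3.93 + -9.60*i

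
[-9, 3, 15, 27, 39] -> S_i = -9 + 12*i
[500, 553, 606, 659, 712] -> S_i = 500 + 53*i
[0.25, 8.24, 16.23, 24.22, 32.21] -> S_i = 0.25 + 7.99*i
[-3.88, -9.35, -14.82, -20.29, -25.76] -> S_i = -3.88 + -5.47*i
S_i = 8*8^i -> [8, 64, 512, 4096, 32768]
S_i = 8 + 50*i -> [8, 58, 108, 158, 208]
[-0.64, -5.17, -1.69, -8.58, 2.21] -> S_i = Random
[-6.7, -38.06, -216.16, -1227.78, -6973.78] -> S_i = -6.70*5.68^i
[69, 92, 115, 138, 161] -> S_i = 69 + 23*i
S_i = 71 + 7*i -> [71, 78, 85, 92, 99]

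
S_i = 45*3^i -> [45, 135, 405, 1215, 3645]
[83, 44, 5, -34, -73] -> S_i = 83 + -39*i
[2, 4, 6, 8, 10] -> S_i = 2 + 2*i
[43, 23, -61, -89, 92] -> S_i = Random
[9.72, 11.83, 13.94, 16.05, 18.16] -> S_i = 9.72 + 2.11*i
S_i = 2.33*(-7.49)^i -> [2.33, -17.45, 130.71, -979.04, 7333.03]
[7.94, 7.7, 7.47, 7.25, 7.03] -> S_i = 7.94*0.97^i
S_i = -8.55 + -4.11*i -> [-8.55, -12.66, -16.77, -20.88, -24.99]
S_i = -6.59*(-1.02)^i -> [-6.59, 6.72, -6.86, 6.99, -7.13]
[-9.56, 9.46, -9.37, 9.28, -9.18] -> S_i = -9.56*(-0.99)^i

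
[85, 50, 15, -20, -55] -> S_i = 85 + -35*i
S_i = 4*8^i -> [4, 32, 256, 2048, 16384]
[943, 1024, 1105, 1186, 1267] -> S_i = 943 + 81*i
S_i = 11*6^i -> [11, 66, 396, 2376, 14256]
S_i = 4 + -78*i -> [4, -74, -152, -230, -308]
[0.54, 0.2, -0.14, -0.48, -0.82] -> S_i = 0.54 + -0.34*i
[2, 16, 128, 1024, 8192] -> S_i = 2*8^i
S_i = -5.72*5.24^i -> [-5.72, -29.97, -157.06, -822.98, -4312.42]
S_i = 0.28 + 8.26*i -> [0.28, 8.54, 16.8, 25.06, 33.32]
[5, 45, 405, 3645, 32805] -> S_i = 5*9^i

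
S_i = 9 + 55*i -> [9, 64, 119, 174, 229]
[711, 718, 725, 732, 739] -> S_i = 711 + 7*i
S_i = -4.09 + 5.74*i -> [-4.09, 1.65, 7.39, 13.13, 18.87]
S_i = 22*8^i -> [22, 176, 1408, 11264, 90112]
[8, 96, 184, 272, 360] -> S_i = 8 + 88*i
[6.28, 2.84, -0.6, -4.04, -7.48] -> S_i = 6.28 + -3.44*i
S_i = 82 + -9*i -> [82, 73, 64, 55, 46]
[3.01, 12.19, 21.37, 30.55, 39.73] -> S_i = 3.01 + 9.18*i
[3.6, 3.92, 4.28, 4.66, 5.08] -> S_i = 3.60*1.09^i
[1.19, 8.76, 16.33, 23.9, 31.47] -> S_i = 1.19 + 7.57*i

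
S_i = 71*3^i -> [71, 213, 639, 1917, 5751]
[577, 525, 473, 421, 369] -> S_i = 577 + -52*i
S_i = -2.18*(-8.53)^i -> [-2.18, 18.6, -158.62, 1353.02, -11541.24]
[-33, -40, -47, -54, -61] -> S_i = -33 + -7*i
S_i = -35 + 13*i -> [-35, -22, -9, 4, 17]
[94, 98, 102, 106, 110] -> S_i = 94 + 4*i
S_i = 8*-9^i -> [8, -72, 648, -5832, 52488]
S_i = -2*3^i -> [-2, -6, -18, -54, -162]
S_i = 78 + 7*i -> [78, 85, 92, 99, 106]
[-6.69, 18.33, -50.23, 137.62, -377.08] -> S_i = -6.69*(-2.74)^i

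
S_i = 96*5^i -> [96, 480, 2400, 12000, 60000]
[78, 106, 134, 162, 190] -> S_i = 78 + 28*i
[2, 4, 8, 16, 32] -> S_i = 2*2^i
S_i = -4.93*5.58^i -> [-4.93, -27.51, -153.5, -856.54, -4779.51]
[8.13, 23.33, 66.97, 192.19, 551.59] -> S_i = 8.13*2.87^i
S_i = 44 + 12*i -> [44, 56, 68, 80, 92]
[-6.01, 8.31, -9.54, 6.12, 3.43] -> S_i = Random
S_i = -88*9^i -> [-88, -792, -7128, -64152, -577368]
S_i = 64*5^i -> [64, 320, 1600, 8000, 40000]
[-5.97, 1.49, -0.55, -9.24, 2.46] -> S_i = Random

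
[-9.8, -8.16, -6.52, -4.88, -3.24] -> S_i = -9.80 + 1.64*i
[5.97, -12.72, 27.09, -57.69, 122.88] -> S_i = 5.97*(-2.13)^i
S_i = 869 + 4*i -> [869, 873, 877, 881, 885]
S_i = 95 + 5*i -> [95, 100, 105, 110, 115]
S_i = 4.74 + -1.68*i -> [4.74, 3.06, 1.38, -0.3, -1.98]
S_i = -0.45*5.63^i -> [-0.45, -2.53, -14.26, -80.3, -452.11]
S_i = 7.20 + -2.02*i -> [7.2, 5.18, 3.16, 1.14, -0.88]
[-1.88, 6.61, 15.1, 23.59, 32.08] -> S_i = -1.88 + 8.49*i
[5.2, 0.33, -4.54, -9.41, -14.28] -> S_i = 5.20 + -4.87*i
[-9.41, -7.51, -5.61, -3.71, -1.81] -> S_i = -9.41 + 1.90*i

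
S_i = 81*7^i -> [81, 567, 3969, 27783, 194481]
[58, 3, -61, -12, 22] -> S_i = Random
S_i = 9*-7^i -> [9, -63, 441, -3087, 21609]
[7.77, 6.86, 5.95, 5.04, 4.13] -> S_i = 7.77 + -0.91*i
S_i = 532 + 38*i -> [532, 570, 608, 646, 684]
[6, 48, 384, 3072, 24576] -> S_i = 6*8^i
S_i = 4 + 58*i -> [4, 62, 120, 178, 236]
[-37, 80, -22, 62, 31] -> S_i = Random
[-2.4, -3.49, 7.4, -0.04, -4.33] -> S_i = Random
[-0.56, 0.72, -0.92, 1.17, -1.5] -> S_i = -0.56*(-1.28)^i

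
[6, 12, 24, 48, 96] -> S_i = 6*2^i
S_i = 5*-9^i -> [5, -45, 405, -3645, 32805]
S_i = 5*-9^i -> [5, -45, 405, -3645, 32805]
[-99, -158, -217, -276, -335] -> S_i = -99 + -59*i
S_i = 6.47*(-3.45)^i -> [6.47, -22.32, 77.01, -265.68, 916.6]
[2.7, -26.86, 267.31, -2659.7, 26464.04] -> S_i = 2.70*(-9.95)^i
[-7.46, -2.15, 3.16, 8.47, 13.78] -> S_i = -7.46 + 5.31*i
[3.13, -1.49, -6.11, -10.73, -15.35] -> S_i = 3.13 + -4.62*i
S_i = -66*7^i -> [-66, -462, -3234, -22638, -158466]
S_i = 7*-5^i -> [7, -35, 175, -875, 4375]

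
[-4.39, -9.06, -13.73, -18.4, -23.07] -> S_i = -4.39 + -4.67*i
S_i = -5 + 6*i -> [-5, 1, 7, 13, 19]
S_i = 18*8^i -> [18, 144, 1152, 9216, 73728]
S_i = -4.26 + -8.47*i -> [-4.26, -12.73, -21.2, -29.67, -38.14]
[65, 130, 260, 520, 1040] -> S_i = 65*2^i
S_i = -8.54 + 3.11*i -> [-8.54, -5.43, -2.32, 0.79, 3.9]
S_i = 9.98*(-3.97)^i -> [9.98, -39.62, 157.29, -624.46, 2479.09]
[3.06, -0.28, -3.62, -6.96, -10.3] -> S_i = 3.06 + -3.34*i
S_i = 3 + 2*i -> [3, 5, 7, 9, 11]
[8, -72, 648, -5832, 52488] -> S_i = 8*-9^i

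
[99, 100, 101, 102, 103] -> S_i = 99 + 1*i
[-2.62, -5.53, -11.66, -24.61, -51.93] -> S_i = -2.62*2.11^i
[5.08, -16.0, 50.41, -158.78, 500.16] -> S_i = 5.08*(-3.15)^i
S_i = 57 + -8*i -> [57, 49, 41, 33, 25]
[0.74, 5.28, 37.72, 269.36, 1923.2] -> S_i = 0.74*7.14^i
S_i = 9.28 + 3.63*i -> [9.28, 12.91, 16.54, 20.17, 23.8]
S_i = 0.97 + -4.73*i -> [0.97, -3.76, -8.49, -13.22, -17.95]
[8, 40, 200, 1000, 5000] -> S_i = 8*5^i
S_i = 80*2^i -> [80, 160, 320, 640, 1280]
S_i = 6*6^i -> [6, 36, 216, 1296, 7776]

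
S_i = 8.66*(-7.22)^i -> [8.66, -62.53, 451.43, -3259.34, 23532.42]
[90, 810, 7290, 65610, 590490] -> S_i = 90*9^i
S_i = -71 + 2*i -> [-71, -69, -67, -65, -63]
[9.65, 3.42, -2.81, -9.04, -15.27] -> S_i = 9.65 + -6.23*i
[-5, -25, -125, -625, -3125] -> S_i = -5*5^i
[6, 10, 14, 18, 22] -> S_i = 6 + 4*i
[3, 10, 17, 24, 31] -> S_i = 3 + 7*i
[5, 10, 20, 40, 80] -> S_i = 5*2^i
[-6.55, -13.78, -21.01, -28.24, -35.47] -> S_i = -6.55 + -7.23*i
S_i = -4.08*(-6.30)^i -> [-4.08, 25.7, -161.94, 1020.19, -6427.21]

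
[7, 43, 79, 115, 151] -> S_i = 7 + 36*i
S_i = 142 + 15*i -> [142, 157, 172, 187, 202]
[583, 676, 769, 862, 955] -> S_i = 583 + 93*i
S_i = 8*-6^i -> [8, -48, 288, -1728, 10368]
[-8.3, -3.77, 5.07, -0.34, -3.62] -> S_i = Random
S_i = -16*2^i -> [-16, -32, -64, -128, -256]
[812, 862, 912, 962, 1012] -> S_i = 812 + 50*i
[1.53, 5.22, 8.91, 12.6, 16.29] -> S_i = 1.53 + 3.69*i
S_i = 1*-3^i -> [1, -3, 9, -27, 81]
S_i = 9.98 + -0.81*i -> [9.98, 9.17, 8.36, 7.55, 6.74]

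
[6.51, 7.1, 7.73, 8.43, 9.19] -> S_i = 6.51*1.09^i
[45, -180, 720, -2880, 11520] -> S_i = 45*-4^i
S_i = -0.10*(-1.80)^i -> [-0.1, 0.18, -0.32, 0.58, -1.05]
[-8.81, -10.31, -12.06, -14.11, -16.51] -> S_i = -8.81*1.17^i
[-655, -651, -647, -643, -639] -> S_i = -655 + 4*i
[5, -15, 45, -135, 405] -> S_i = 5*-3^i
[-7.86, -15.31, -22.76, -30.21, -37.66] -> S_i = -7.86 + -7.45*i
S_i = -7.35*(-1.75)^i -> [-7.35, 12.86, -22.51, 39.39, -68.93]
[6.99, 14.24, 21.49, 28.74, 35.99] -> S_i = 6.99 + 7.25*i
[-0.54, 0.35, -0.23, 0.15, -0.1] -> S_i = -0.54*(-0.65)^i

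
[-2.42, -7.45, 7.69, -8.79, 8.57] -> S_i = Random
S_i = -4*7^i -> [-4, -28, -196, -1372, -9604]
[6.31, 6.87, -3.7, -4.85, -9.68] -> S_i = Random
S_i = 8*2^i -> [8, 16, 32, 64, 128]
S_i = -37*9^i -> [-37, -333, -2997, -26973, -242757]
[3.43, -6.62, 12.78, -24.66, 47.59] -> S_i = 3.43*(-1.93)^i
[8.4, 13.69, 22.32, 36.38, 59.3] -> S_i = 8.40*1.63^i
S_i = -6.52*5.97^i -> [-6.52, -38.92, -232.38, -1387.3, -8282.18]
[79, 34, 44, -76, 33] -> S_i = Random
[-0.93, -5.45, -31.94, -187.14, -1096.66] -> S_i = -0.93*5.86^i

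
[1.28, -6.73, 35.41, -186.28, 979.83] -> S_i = 1.28*(-5.26)^i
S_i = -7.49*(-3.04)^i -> [-7.49, 22.77, -69.22, 210.43, -639.7]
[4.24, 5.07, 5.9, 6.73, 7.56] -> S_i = 4.24 + 0.83*i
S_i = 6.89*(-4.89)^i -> [6.89, -33.69, 164.75, -805.65, 3939.62]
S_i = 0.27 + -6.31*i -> [0.27, -6.04, -12.35, -18.66, -24.97]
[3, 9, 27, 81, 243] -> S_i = 3*3^i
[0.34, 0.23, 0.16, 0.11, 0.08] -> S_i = 0.34*0.69^i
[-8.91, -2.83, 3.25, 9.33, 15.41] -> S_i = -8.91 + 6.08*i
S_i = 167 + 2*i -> [167, 169, 171, 173, 175]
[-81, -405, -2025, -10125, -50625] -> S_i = -81*5^i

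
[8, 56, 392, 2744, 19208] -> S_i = 8*7^i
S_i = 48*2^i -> [48, 96, 192, 384, 768]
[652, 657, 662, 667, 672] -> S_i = 652 + 5*i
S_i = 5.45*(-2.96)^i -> [5.45, -16.13, 47.75, -141.34, 418.37]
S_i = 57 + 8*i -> [57, 65, 73, 81, 89]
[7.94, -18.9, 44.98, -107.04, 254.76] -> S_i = 7.94*(-2.38)^i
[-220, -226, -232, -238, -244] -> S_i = -220 + -6*i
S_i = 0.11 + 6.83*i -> [0.11, 6.94, 13.77, 20.6, 27.43]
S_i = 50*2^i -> [50, 100, 200, 400, 800]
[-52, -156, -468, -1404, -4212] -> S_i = -52*3^i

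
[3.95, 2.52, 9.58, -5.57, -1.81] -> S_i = Random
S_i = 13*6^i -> [13, 78, 468, 2808, 16848]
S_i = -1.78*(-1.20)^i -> [-1.78, 2.14, -2.56, 3.08, -3.69]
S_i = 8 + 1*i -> [8, 9, 10, 11, 12]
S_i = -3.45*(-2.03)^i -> [-3.45, 7.0, -14.22, 28.86, -58.59]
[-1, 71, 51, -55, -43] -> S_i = Random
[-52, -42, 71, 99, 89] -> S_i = Random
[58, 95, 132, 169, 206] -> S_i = 58 + 37*i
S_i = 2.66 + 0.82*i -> [2.66, 3.48, 4.3, 5.12, 5.94]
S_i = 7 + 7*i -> [7, 14, 21, 28, 35]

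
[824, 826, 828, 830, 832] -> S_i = 824 + 2*i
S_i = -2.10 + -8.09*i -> [-2.1, -10.19, -18.28, -26.37, -34.46]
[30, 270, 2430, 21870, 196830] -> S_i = 30*9^i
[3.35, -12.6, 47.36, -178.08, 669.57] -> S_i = 3.35*(-3.76)^i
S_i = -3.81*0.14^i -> [-3.81, -0.53, -0.07, -0.01, -0.0]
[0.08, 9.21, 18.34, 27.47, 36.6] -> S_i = 0.08 + 9.13*i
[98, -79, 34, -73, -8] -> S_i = Random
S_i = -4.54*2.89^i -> [-4.54, -13.12, -37.92, -109.58, -316.7]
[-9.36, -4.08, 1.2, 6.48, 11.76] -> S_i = -9.36 + 5.28*i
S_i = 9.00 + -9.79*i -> [9.0, -0.79, -10.58, -20.37, -30.16]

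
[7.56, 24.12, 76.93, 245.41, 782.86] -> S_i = 7.56*3.19^i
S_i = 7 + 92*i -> [7, 99, 191, 283, 375]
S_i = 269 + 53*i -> [269, 322, 375, 428, 481]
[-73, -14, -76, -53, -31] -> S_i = Random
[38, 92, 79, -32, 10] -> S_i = Random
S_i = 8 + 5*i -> [8, 13, 18, 23, 28]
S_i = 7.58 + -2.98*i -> [7.58, 4.6, 1.62, -1.36, -4.34]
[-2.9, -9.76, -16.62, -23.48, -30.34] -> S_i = -2.90 + -6.86*i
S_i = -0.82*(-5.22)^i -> [-0.82, 4.28, -22.34, 116.63, -608.83]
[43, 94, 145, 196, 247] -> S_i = 43 + 51*i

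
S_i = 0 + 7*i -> [0, 7, 14, 21, 28]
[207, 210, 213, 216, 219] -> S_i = 207 + 3*i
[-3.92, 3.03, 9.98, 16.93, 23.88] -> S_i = -3.92 + 6.95*i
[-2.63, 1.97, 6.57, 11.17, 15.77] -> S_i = -2.63 + 4.60*i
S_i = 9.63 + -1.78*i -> [9.63, 7.85, 6.07, 4.29, 2.51]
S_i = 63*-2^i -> [63, -126, 252, -504, 1008]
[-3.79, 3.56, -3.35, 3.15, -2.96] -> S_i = -3.79*(-0.94)^i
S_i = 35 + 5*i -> [35, 40, 45, 50, 55]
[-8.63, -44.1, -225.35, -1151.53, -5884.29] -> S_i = -8.63*5.11^i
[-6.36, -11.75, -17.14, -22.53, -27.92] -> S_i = -6.36 + -5.39*i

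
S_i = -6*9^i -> [-6, -54, -486, -4374, -39366]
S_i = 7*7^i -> [7, 49, 343, 2401, 16807]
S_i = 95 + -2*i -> [95, 93, 91, 89, 87]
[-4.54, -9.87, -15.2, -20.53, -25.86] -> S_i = -4.54 + -5.33*i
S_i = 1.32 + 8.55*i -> [1.32, 9.87, 18.42, 26.97, 35.52]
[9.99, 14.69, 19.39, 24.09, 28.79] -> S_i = 9.99 + 4.70*i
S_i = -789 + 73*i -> [-789, -716, -643, -570, -497]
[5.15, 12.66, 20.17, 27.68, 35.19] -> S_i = 5.15 + 7.51*i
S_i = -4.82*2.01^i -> [-4.82, -9.69, -19.47, -39.14, -78.67]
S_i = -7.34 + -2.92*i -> [-7.34, -10.26, -13.18, -16.1, -19.02]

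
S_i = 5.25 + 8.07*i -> [5.25, 13.32, 21.39, 29.46, 37.53]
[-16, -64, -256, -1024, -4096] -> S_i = -16*4^i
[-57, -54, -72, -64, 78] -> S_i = Random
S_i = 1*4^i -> [1, 4, 16, 64, 256]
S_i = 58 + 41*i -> [58, 99, 140, 181, 222]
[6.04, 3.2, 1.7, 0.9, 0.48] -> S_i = 6.04*0.53^i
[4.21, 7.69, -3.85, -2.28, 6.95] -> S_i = Random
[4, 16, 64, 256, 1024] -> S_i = 4*4^i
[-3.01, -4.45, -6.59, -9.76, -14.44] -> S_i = -3.01*1.48^i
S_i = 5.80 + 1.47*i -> [5.8, 7.27, 8.74, 10.21, 11.68]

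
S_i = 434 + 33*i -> [434, 467, 500, 533, 566]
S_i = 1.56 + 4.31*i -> [1.56, 5.87, 10.18, 14.49, 18.8]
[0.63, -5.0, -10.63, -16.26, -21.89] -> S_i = 0.63 + -5.63*i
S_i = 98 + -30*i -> [98, 68, 38, 8, -22]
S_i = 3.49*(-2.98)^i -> [3.49, -10.4, 30.99, -92.36, 275.23]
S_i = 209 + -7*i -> [209, 202, 195, 188, 181]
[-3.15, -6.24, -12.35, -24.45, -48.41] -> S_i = -3.15*1.98^i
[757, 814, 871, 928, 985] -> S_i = 757 + 57*i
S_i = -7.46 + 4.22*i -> [-7.46, -3.24, 0.98, 5.2, 9.42]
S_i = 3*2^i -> [3, 6, 12, 24, 48]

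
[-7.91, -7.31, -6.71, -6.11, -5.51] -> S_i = -7.91 + 0.60*i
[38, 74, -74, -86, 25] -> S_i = Random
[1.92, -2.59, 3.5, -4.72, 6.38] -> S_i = 1.92*(-1.35)^i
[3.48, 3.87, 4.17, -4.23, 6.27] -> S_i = Random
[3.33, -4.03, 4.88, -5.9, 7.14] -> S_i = 3.33*(-1.21)^i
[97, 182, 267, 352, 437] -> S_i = 97 + 85*i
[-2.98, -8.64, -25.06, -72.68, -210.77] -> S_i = -2.98*2.90^i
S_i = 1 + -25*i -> [1, -24, -49, -74, -99]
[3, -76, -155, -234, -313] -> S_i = 3 + -79*i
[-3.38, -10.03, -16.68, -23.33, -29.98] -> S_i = -3.38 + -6.65*i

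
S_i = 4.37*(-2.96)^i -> [4.37, -12.94, 38.29, -113.33, 335.47]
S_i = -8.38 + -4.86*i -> [-8.38, -13.24, -18.1, -22.96, -27.82]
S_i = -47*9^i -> [-47, -423, -3807, -34263, -308367]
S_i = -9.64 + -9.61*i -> [-9.64, -19.25, -28.86, -38.47, -48.08]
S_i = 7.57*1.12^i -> [7.57, 8.48, 9.5, 10.64, 11.91]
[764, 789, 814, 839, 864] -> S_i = 764 + 25*i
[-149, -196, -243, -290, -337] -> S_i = -149 + -47*i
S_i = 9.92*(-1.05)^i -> [9.92, -10.42, 10.94, -11.48, 12.06]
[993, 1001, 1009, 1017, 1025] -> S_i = 993 + 8*i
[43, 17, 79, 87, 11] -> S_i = Random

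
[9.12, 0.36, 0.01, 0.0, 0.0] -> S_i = 9.12*0.04^i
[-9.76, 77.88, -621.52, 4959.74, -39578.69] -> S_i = -9.76*(-7.98)^i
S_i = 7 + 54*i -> [7, 61, 115, 169, 223]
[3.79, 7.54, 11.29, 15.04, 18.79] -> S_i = 3.79 + 3.75*i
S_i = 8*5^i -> [8, 40, 200, 1000, 5000]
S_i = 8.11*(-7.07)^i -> [8.11, -57.34, 405.38, -2866.02, 20262.76]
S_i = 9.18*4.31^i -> [9.18, 39.57, 170.53, 734.98, 3167.76]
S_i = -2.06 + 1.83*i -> [-2.06, -0.23, 1.6, 3.43, 5.26]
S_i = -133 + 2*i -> [-133, -131, -129, -127, -125]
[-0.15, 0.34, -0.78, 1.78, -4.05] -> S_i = -0.15*(-2.28)^i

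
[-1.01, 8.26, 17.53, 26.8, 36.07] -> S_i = -1.01 + 9.27*i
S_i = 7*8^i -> [7, 56, 448, 3584, 28672]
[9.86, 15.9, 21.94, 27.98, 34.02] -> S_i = 9.86 + 6.04*i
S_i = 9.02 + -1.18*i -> [9.02, 7.84, 6.66, 5.48, 4.3]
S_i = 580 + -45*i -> [580, 535, 490, 445, 400]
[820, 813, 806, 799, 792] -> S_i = 820 + -7*i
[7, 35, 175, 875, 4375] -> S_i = 7*5^i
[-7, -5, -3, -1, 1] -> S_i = -7 + 2*i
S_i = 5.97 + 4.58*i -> [5.97, 10.55, 15.13, 19.71, 24.29]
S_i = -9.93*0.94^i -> [-9.93, -9.33, -8.77, -8.25, -7.75]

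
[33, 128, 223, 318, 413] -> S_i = 33 + 95*i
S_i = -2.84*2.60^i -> [-2.84, -7.38, -19.2, -49.92, -129.78]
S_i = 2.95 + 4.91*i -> [2.95, 7.86, 12.77, 17.68, 22.59]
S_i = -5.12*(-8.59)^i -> [-5.12, 43.98, -377.8, 3245.26, -27876.78]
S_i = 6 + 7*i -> [6, 13, 20, 27, 34]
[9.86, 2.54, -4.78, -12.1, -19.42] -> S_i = 9.86 + -7.32*i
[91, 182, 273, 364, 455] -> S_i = 91 + 91*i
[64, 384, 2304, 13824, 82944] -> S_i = 64*6^i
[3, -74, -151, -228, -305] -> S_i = 3 + -77*i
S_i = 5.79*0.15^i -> [5.79, 0.87, 0.13, 0.02, 0.0]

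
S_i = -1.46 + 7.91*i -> [-1.46, 6.45, 14.36, 22.27, 30.18]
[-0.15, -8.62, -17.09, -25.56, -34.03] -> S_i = -0.15 + -8.47*i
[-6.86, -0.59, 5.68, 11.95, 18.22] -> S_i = -6.86 + 6.27*i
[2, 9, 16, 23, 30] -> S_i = 2 + 7*i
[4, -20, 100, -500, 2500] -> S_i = 4*-5^i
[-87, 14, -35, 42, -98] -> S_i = Random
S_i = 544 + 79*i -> [544, 623, 702, 781, 860]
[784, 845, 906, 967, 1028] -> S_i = 784 + 61*i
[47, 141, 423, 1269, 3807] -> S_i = 47*3^i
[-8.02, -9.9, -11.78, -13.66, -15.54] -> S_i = -8.02 + -1.88*i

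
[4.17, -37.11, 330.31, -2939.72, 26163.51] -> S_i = 4.17*(-8.90)^i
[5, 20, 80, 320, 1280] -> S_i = 5*4^i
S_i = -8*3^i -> [-8, -24, -72, -216, -648]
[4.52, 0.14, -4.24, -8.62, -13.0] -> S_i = 4.52 + -4.38*i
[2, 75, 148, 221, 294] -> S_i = 2 + 73*i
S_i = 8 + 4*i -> [8, 12, 16, 20, 24]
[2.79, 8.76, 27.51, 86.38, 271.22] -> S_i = 2.79*3.14^i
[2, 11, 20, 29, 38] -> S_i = 2 + 9*i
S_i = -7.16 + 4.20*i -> [-7.16, -2.96, 1.24, 5.44, 9.64]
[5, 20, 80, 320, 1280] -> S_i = 5*4^i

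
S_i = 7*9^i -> [7, 63, 567, 5103, 45927]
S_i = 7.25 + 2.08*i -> [7.25, 9.33, 11.41, 13.49, 15.57]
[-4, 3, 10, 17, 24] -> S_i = -4 + 7*i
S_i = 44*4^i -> [44, 176, 704, 2816, 11264]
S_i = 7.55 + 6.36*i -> [7.55, 13.91, 20.27, 26.63, 32.99]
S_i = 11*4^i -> [11, 44, 176, 704, 2816]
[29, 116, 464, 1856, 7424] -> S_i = 29*4^i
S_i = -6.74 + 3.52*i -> [-6.74, -3.22, 0.3, 3.82, 7.34]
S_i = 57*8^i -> [57, 456, 3648, 29184, 233472]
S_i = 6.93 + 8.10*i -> [6.93, 15.03, 23.13, 31.23, 39.33]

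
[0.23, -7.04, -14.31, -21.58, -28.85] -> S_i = 0.23 + -7.27*i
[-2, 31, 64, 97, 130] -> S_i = -2 + 33*i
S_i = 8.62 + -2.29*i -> [8.62, 6.33, 4.04, 1.75, -0.54]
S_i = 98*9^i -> [98, 882, 7938, 71442, 642978]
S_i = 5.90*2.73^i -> [5.9, 16.11, 43.97, 120.04, 327.72]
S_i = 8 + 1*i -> [8, 9, 10, 11, 12]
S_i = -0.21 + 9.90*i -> [-0.21, 9.69, 19.59, 29.49, 39.39]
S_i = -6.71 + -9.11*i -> [-6.71, -15.82, -24.93, -34.04, -43.15]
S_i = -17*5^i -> [-17, -85, -425, -2125, -10625]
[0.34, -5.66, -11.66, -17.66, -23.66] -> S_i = 0.34 + -6.00*i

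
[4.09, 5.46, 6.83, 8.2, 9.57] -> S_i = 4.09 + 1.37*i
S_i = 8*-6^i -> [8, -48, 288, -1728, 10368]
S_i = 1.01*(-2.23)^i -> [1.01, -2.25, 5.02, -11.2, 24.98]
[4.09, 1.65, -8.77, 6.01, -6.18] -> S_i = Random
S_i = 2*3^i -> [2, 6, 18, 54, 162]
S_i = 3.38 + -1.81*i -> [3.38, 1.57, -0.24, -2.05, -3.86]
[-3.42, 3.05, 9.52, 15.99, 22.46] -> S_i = -3.42 + 6.47*i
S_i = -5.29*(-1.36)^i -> [-5.29, 7.19, -9.78, 13.31, -18.1]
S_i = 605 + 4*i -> [605, 609, 613, 617, 621]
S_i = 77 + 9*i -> [77, 86, 95, 104, 113]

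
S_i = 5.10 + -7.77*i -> [5.1, -2.67, -10.44, -18.21, -25.98]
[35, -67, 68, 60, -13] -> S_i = Random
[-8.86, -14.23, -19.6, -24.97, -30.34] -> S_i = -8.86 + -5.37*i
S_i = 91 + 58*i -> [91, 149, 207, 265, 323]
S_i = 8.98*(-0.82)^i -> [8.98, -7.36, 6.04, -4.95, 4.06]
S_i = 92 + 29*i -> [92, 121, 150, 179, 208]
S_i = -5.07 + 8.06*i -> [-5.07, 2.99, 11.05, 19.11, 27.17]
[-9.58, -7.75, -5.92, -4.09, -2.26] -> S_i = -9.58 + 1.83*i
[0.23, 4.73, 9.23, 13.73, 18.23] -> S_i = 0.23 + 4.50*i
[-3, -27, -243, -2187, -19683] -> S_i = -3*9^i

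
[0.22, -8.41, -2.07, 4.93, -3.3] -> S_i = Random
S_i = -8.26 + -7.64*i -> [-8.26, -15.9, -23.54, -31.18, -38.82]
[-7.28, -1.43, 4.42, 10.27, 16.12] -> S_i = -7.28 + 5.85*i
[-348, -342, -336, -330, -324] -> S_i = -348 + 6*i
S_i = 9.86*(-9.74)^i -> [9.86, -96.04, 935.39, -9110.74, 88738.63]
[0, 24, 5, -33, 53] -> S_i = Random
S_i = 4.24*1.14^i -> [4.24, 4.83, 5.51, 6.28, 7.16]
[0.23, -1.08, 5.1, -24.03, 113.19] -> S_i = 0.23*(-4.71)^i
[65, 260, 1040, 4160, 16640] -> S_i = 65*4^i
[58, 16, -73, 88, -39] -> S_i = Random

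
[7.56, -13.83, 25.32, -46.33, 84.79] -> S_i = 7.56*(-1.83)^i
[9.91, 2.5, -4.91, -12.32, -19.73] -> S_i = 9.91 + -7.41*i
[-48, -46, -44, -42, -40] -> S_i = -48 + 2*i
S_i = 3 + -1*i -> [3, 2, 1, 0, -1]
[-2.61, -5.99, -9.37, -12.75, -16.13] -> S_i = -2.61 + -3.38*i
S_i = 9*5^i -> [9, 45, 225, 1125, 5625]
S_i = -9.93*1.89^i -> [-9.93, -18.77, -35.47, -67.04, -126.71]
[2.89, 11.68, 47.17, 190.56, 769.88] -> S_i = 2.89*4.04^i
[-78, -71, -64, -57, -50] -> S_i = -78 + 7*i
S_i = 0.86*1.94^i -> [0.86, 1.67, 3.24, 6.28, 12.18]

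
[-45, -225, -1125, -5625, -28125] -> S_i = -45*5^i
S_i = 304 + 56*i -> [304, 360, 416, 472, 528]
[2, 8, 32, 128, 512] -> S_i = 2*4^i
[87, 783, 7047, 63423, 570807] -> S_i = 87*9^i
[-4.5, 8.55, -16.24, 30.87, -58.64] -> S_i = -4.50*(-1.90)^i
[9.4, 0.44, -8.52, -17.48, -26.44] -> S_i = 9.40 + -8.96*i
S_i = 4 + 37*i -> [4, 41, 78, 115, 152]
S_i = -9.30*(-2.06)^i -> [-9.3, 19.16, -39.47, 81.3, -167.48]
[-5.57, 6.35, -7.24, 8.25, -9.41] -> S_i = -5.57*(-1.14)^i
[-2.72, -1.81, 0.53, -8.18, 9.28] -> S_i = Random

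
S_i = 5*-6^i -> [5, -30, 180, -1080, 6480]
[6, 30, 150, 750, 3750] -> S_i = 6*5^i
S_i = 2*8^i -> [2, 16, 128, 1024, 8192]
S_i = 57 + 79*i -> [57, 136, 215, 294, 373]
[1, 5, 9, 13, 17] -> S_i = 1 + 4*i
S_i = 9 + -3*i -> [9, 6, 3, 0, -3]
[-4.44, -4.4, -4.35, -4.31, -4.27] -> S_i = -4.44*0.99^i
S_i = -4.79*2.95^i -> [-4.79, -14.13, -41.68, -122.97, -362.76]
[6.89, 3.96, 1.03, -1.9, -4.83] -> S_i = 6.89 + -2.93*i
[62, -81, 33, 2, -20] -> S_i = Random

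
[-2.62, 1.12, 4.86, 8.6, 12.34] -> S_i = -2.62 + 3.74*i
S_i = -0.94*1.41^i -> [-0.94, -1.33, -1.87, -2.64, -3.72]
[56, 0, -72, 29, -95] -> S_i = Random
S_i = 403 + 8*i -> [403, 411, 419, 427, 435]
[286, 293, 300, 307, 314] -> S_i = 286 + 7*i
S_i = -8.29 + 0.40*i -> [-8.29, -7.89, -7.49, -7.09, -6.69]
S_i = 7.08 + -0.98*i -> [7.08, 6.1, 5.12, 4.14, 3.16]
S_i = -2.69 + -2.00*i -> [-2.69, -4.69, -6.69, -8.69, -10.69]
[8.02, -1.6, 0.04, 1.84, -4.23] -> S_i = Random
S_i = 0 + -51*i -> [0, -51, -102, -153, -204]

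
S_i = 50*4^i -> [50, 200, 800, 3200, 12800]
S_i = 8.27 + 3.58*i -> [8.27, 11.85, 15.43, 19.01, 22.59]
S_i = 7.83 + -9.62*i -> [7.83, -1.79, -11.41, -21.03, -30.65]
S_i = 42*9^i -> [42, 378, 3402, 30618, 275562]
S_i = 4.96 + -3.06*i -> [4.96, 1.9, -1.16, -4.22, -7.28]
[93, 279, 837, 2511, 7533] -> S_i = 93*3^i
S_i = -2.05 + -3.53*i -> [-2.05, -5.58, -9.11, -12.64, -16.17]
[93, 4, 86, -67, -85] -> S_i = Random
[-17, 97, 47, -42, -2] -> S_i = Random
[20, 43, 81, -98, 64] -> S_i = Random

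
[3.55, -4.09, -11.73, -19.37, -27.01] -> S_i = 3.55 + -7.64*i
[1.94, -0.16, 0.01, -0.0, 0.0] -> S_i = 1.94*(-0.08)^i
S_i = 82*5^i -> [82, 410, 2050, 10250, 51250]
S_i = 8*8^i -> [8, 64, 512, 4096, 32768]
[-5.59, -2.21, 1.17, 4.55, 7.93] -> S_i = -5.59 + 3.38*i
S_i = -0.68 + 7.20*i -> [-0.68, 6.52, 13.72, 20.92, 28.12]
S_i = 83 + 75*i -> [83, 158, 233, 308, 383]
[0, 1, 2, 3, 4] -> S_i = 0 + 1*i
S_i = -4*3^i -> [-4, -12, -36, -108, -324]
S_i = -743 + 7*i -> [-743, -736, -729, -722, -715]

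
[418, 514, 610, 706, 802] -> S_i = 418 + 96*i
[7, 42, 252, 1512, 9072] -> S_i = 7*6^i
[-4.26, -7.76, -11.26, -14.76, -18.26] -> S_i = -4.26 + -3.50*i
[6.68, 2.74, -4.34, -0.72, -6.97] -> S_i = Random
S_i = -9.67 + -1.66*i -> [-9.67, -11.33, -12.99, -14.65, -16.31]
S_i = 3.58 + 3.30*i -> [3.58, 6.88, 10.18, 13.48, 16.78]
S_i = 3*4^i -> [3, 12, 48, 192, 768]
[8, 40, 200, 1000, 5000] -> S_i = 8*5^i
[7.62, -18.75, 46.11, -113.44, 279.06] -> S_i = 7.62*(-2.46)^i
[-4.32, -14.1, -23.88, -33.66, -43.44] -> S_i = -4.32 + -9.78*i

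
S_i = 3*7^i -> [3, 21, 147, 1029, 7203]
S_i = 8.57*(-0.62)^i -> [8.57, -5.31, 3.29, -2.04, 1.27]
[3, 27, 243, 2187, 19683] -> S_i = 3*9^i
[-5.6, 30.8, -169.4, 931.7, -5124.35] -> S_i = -5.60*(-5.50)^i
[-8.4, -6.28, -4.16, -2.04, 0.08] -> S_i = -8.40 + 2.12*i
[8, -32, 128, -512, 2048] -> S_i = 8*-4^i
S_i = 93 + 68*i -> [93, 161, 229, 297, 365]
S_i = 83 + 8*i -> [83, 91, 99, 107, 115]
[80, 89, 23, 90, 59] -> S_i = Random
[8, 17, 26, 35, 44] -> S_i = 8 + 9*i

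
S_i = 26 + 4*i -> [26, 30, 34, 38, 42]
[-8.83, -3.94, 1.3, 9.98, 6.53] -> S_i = Random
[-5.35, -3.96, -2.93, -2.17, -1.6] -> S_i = -5.35*0.74^i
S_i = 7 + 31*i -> [7, 38, 69, 100, 131]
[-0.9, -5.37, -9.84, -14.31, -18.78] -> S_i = -0.90 + -4.47*i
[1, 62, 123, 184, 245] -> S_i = 1 + 61*i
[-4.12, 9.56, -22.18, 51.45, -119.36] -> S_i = -4.12*(-2.32)^i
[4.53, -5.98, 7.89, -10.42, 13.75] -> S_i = 4.53*(-1.32)^i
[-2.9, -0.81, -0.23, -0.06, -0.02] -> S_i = -2.90*0.28^i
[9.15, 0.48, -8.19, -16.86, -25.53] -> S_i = 9.15 + -8.67*i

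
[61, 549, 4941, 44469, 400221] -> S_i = 61*9^i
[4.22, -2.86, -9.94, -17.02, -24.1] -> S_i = 4.22 + -7.08*i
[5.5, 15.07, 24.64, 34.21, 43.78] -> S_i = 5.50 + 9.57*i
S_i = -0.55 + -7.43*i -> [-0.55, -7.98, -15.41, -22.84, -30.27]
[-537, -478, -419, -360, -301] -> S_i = -537 + 59*i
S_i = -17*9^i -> [-17, -153, -1377, -12393, -111537]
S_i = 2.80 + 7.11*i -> [2.8, 9.91, 17.02, 24.13, 31.24]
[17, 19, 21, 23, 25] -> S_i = 17 + 2*i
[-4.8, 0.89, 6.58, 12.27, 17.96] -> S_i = -4.80 + 5.69*i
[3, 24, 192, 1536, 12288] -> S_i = 3*8^i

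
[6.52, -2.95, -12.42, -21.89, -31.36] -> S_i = 6.52 + -9.47*i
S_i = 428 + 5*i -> [428, 433, 438, 443, 448]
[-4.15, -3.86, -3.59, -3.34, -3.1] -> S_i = -4.15*0.93^i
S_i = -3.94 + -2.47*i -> [-3.94, -6.41, -8.88, -11.35, -13.82]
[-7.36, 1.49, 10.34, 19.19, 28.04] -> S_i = -7.36 + 8.85*i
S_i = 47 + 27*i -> [47, 74, 101, 128, 155]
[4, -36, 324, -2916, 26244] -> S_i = 4*-9^i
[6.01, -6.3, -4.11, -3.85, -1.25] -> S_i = Random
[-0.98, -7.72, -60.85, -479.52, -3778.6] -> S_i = -0.98*7.88^i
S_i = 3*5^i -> [3, 15, 75, 375, 1875]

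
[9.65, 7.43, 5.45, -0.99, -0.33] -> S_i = Random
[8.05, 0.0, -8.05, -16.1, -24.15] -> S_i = 8.05 + -8.05*i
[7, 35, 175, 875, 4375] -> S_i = 7*5^i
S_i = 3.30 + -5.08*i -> [3.3, -1.78, -6.86, -11.94, -17.02]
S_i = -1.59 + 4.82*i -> [-1.59, 3.23, 8.05, 12.87, 17.69]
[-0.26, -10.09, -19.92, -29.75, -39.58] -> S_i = -0.26 + -9.83*i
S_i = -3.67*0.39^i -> [-3.67, -1.43, -0.56, -0.22, -0.08]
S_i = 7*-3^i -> [7, -21, 63, -189, 567]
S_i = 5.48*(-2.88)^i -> [5.48, -15.78, 45.45, -130.91, 377.01]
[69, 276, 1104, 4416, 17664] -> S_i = 69*4^i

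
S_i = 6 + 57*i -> [6, 63, 120, 177, 234]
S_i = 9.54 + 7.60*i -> [9.54, 17.14, 24.74, 32.34, 39.94]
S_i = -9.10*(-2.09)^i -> [-9.1, 19.02, -39.75, 83.08, -173.63]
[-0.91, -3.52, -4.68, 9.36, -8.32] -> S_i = Random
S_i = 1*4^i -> [1, 4, 16, 64, 256]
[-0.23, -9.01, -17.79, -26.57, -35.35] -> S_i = -0.23 + -8.78*i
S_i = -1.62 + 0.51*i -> [-1.62, -1.11, -0.6, -0.09, 0.42]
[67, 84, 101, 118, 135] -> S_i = 67 + 17*i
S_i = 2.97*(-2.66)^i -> [2.97, -7.9, 21.01, -55.9, 148.69]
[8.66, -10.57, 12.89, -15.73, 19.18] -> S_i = 8.66*(-1.22)^i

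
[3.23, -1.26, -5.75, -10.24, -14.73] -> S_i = 3.23 + -4.49*i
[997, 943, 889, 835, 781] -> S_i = 997 + -54*i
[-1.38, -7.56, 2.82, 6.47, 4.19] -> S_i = Random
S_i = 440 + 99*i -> [440, 539, 638, 737, 836]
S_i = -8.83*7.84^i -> [-8.83, -69.23, -542.74, -4255.09, -33359.92]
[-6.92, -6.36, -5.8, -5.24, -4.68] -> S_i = -6.92 + 0.56*i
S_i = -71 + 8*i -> [-71, -63, -55, -47, -39]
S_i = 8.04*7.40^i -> [8.04, 59.5, 440.27, 3258.0, 24109.21]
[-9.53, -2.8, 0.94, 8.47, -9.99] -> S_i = Random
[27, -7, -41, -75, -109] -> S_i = 27 + -34*i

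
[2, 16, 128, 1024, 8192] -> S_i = 2*8^i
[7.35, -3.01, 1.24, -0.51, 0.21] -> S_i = 7.35*(-0.41)^i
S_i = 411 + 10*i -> [411, 421, 431, 441, 451]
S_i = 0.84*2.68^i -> [0.84, 2.25, 6.03, 16.17, 43.33]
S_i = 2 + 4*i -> [2, 6, 10, 14, 18]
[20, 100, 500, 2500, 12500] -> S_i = 20*5^i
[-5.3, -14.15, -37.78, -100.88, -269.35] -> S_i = -5.30*2.67^i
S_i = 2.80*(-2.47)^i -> [2.8, -6.92, 17.08, -42.19, 104.22]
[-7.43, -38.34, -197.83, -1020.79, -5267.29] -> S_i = -7.43*5.16^i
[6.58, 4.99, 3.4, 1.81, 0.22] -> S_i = 6.58 + -1.59*i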